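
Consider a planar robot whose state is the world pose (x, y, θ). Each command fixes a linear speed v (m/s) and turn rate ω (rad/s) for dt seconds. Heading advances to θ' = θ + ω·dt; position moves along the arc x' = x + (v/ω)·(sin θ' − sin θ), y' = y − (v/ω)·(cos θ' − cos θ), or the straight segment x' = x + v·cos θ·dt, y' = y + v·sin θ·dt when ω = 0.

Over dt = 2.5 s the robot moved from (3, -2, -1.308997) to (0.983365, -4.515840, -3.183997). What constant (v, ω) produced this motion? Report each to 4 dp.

v = 1.5000, ω = -0.7500

Δθ = -3.183997 − -1.308997 = -1.875000
ω = Δθ/dt = -1.875000/2.5 = -0.7500
R = −Δy/(cos θ' − cos θ) = -2.0000
v = R·ω = -2.0000·-0.7500 = 1.5000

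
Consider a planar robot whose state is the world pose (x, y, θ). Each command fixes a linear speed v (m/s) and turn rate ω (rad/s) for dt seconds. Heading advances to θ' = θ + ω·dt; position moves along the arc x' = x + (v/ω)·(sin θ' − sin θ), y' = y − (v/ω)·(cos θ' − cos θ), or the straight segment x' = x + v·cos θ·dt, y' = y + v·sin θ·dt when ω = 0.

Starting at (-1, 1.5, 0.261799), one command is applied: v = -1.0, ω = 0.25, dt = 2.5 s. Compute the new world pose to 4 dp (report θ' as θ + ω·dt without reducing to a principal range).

(-3.0649, 0.1639, 0.8868)

θ' = 0.2618 + 0.25·2.5 = 0.8868
R = v/ω = -1.0/0.25 = -4.0000
x' = -1 + -4.0000·(sin 0.8868 − sin 0.2618) = -3.0649
y' = 1.5 − -4.0000·(cos 0.8868 − cos 0.2618) = 0.1639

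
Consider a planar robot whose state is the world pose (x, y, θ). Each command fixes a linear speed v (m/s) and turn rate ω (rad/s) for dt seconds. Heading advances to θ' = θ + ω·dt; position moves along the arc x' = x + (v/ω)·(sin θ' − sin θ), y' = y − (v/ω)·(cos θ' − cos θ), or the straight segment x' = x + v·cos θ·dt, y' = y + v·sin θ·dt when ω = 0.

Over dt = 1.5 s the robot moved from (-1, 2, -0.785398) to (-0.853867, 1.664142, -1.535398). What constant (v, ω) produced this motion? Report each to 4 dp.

Δθ = -1.535398 − -0.785398 = -0.750000
ω = Δθ/dt = -0.750000/1.5 = -0.5000
R = −Δy/(cos θ' − cos θ) = -0.5000
v = R·ω = -0.5000·-0.5000 = 0.2500

v = 0.2500, ω = -0.5000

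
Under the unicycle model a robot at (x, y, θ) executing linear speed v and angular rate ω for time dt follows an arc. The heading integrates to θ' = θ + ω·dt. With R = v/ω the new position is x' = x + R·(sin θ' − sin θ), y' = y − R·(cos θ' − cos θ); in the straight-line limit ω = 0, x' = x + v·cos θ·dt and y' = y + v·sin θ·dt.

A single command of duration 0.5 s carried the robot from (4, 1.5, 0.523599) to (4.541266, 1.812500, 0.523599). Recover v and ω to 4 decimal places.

Δθ = 0.523599 − 0.523599 = 0.000000
ω = Δθ/dt = 0.000000/0.5 = 0.0000
ω = 0 → v = (Δx·cos θ + Δy·sin θ)/dt = 1.2500

v = 1.2500, ω = 0.0000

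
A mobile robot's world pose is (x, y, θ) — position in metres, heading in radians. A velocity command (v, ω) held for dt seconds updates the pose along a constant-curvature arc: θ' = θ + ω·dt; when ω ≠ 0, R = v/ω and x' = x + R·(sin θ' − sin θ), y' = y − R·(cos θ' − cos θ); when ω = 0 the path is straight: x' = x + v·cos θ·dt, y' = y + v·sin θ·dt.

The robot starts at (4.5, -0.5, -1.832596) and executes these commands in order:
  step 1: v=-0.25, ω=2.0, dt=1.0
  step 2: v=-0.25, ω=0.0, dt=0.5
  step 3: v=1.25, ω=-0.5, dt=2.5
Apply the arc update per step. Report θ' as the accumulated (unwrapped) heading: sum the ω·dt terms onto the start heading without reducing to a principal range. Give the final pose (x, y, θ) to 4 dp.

(6.8597, -1.6577, -1.0826)

step 1: θ'=0.1674 (R=-0.1250) → pose (4.3584, -0.3444, 0.1674)
step 2: θ'=0.1674 (straight) → pose (4.2352, -0.3652, 0.1674)
step 3: θ'=-1.0826 (R=-2.5000) → pose (6.8597, -1.6577, -1.0826)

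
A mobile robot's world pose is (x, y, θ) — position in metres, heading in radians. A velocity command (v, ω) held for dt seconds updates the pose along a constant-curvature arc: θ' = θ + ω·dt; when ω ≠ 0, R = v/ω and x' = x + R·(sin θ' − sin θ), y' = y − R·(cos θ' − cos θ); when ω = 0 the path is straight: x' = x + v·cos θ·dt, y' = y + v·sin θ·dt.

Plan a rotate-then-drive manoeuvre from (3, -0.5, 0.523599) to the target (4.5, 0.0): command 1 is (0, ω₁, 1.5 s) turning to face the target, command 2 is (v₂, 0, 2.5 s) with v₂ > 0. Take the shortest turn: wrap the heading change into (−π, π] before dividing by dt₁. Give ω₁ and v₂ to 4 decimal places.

heading to target = atan2(0−-0.5, 4.5−3) = 0.3218
Δθ = wrap(0.3218 − 0.5236) = -0.2018; ω₁ = Δθ/dt₁ = -0.1346
distance = √((4.5−3)² + (0−-0.5)²) = 1.5811; v₂ = distance/dt₂ = 0.6325

ω₁ = -0.1346, v₂ = 0.6325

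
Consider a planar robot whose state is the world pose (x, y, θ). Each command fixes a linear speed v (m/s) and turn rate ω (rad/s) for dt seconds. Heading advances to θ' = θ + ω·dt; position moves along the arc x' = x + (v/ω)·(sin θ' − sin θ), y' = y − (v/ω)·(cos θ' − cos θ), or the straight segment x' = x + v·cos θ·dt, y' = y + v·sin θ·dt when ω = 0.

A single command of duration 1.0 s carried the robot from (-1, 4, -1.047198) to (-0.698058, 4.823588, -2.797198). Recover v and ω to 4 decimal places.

Δθ = -2.797198 − -1.047198 = -1.750000
ω = Δθ/dt = -1.750000/1.0 = -1.7500
R = −Δy/(cos θ' − cos θ) = 0.5714
v = R·ω = 0.5714·-1.7500 = -1.0000

v = -1.0000, ω = -1.7500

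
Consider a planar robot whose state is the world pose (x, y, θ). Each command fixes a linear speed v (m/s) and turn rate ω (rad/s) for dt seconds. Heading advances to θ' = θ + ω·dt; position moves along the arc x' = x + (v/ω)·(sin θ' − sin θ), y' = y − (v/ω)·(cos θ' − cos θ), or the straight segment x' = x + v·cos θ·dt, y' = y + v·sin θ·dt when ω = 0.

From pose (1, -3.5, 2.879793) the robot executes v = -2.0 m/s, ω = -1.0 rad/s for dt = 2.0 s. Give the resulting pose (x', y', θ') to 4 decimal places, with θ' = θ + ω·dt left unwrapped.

(2.0236, -6.7065, 0.8798)

θ' = 2.8798 + -1.0·2.0 = 0.8798
R = v/ω = -2.0/-1.0 = 2.0000
x' = 1 + 2.0000·(sin 0.8798 − sin 2.8798) = 2.0236
y' = -3.5 − 2.0000·(cos 0.8798 − cos 2.8798) = -6.7065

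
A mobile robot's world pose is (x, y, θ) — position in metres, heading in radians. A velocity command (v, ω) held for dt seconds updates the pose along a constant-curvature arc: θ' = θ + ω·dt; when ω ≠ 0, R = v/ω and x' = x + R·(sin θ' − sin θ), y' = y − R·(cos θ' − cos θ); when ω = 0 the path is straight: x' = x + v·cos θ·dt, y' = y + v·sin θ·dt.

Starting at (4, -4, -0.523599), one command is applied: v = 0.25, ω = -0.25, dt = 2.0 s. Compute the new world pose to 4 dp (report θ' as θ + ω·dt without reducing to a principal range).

(4.3540, -4.3457, -1.0236)

θ' = -0.5236 + -0.25·2.0 = -1.0236
R = v/ω = 0.25/-0.25 = -1.0000
x' = 4 + -1.0000·(sin -1.0236 − sin -0.5236) = 4.3540
y' = -4 − -1.0000·(cos -1.0236 − cos -0.5236) = -4.3457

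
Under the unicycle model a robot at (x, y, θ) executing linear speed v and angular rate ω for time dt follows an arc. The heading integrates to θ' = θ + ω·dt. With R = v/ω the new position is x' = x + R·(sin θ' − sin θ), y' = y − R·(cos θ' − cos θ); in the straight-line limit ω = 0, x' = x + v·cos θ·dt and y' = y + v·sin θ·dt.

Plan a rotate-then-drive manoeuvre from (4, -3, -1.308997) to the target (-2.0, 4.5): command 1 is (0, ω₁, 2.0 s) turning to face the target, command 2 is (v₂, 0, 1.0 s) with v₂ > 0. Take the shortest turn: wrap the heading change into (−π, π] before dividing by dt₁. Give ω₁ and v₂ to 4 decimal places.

ω₁ = -1.3643, v₂ = 9.6047

heading to target = atan2(4.5−-3, -2−4) = 2.2455
Δθ = wrap(2.2455 − -1.3090) = -2.7287; ω₁ = Δθ/dt₁ = -1.3643
distance = √((-2−4)² + (4.5−-3)²) = 9.6047; v₂ = distance/dt₂ = 9.6047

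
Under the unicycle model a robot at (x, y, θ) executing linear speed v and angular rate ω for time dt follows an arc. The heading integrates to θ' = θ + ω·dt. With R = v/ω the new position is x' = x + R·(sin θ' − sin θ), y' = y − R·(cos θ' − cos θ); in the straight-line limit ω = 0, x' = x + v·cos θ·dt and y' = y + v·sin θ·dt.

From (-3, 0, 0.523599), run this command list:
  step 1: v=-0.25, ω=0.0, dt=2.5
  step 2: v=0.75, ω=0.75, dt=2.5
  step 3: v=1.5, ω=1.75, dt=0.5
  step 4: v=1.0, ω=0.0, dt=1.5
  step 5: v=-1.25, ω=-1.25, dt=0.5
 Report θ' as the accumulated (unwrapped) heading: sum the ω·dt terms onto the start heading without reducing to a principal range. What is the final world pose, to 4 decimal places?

step 1: θ'=0.5236 (straight) → pose (-3.5413, -0.3125, 0.5236)
step 2: θ'=2.3986 (R=1.0000) → pose (-3.3648, 1.2900, 2.3986)
step 3: θ'=3.2736 (R=0.8571) → pose (-4.0574, 1.5084, 3.2736)
step 4: θ'=3.2736 (straight) → pose (-5.5444, 1.3110, 3.2736)
step 5: θ'=2.6486 (R=1.0000) → pose (-4.9395, 1.2006, 2.6486)

(-4.9395, 1.2006, 2.6486)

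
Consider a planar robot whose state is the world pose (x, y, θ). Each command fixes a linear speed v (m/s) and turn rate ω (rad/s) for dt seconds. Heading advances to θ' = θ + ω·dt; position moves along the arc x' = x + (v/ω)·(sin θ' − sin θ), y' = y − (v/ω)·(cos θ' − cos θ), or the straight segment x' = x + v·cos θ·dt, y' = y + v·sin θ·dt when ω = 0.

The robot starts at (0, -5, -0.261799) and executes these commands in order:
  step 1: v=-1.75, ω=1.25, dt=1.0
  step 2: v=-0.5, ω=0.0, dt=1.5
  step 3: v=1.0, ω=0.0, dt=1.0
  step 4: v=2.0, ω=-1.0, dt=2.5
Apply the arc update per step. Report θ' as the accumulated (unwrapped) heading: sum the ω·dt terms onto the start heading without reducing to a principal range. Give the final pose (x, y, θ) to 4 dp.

(2.2727, -6.3557, -1.5118)

step 1: θ'=0.9882 (R=-1.4000) → pose (-1.5314, -5.5820, 0.9882)
step 2: θ'=0.9882 (straight) → pose (-1.9440, -6.2083, 0.9882)
step 3: θ'=0.9882 (straight) → pose (-1.3939, -5.3733, 0.9882)
step 4: θ'=-1.5118 (R=-2.0000) → pose (2.2727, -6.3557, -1.5118)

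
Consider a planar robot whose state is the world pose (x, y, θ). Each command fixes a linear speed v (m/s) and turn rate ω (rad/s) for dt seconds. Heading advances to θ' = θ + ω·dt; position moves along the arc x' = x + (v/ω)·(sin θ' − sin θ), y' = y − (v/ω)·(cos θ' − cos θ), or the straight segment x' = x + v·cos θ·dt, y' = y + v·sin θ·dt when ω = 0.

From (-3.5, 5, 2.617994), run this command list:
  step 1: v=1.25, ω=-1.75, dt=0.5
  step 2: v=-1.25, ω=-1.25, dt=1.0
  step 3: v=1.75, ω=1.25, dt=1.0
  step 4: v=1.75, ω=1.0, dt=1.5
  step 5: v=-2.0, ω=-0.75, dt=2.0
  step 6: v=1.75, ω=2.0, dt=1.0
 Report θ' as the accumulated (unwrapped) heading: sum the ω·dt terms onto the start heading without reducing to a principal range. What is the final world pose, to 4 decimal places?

(-4.0030, 5.7338, 3.7430)

step 1: θ'=1.7430 (R=-0.7143) → pose (-3.8466, 5.4962, 1.7430)
step 2: θ'=0.4930 (R=1.0000) → pose (-4.3585, 4.4439, 0.4930)
step 3: θ'=1.7430 (R=1.4000) → pose (-3.6418, 5.9171, 1.7430)
step 4: θ'=3.2430 (R=1.7500) → pose (-5.5431, 7.3583, 3.2430)
step 5: θ'=1.7430 (R=2.6667) → pose (-2.6459, 5.1622, 1.7430)
step 6: θ'=3.7430 (R=0.8750) → pose (-4.0030, 5.7338, 3.7430)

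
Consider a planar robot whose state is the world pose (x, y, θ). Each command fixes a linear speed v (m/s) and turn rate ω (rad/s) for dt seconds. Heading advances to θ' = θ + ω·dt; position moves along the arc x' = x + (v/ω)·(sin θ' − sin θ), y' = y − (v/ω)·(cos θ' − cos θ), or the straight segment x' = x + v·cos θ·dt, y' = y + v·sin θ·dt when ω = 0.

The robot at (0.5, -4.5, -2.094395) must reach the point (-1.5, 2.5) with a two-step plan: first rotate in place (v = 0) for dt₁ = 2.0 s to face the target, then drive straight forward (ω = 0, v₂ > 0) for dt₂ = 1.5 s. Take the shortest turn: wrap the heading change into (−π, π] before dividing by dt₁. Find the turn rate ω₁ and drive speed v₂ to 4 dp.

ω₁ = -1.1698, v₂ = 4.8534

heading to target = atan2(2.5−-4.5, -1.5−0.5) = 1.8491
Δθ = wrap(1.8491 − -2.0944) = -2.3397; ω₁ = Δθ/dt₁ = -1.1698
distance = √((-1.5−0.5)² + (2.5−-4.5)²) = 7.2801; v₂ = distance/dt₂ = 4.8534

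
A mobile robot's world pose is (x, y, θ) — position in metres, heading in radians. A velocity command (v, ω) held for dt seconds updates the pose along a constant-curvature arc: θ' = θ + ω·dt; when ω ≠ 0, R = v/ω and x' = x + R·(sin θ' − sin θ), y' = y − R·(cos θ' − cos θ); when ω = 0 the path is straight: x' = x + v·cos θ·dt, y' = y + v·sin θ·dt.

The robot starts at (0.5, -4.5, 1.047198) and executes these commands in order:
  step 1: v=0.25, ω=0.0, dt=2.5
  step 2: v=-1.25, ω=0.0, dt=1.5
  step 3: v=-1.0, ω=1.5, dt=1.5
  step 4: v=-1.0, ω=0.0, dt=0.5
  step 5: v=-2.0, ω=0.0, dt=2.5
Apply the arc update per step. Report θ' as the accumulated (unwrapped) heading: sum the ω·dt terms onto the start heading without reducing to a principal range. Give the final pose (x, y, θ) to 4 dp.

step 1: θ'=1.0472 (straight) → pose (0.8125, -3.9587, 1.0472)
step 2: θ'=1.0472 (straight) → pose (-0.1250, -5.5825, 1.0472)
step 3: θ'=3.2972 (R=-0.6667) → pose (0.5557, -6.5745, 3.2972)
step 4: θ'=3.2972 (straight) → pose (1.0496, -6.4970, 3.2972)
step 5: θ'=3.2972 (straight) → pose (5.9892, -5.7221, 3.2972)

(5.9892, -5.7221, 3.2972)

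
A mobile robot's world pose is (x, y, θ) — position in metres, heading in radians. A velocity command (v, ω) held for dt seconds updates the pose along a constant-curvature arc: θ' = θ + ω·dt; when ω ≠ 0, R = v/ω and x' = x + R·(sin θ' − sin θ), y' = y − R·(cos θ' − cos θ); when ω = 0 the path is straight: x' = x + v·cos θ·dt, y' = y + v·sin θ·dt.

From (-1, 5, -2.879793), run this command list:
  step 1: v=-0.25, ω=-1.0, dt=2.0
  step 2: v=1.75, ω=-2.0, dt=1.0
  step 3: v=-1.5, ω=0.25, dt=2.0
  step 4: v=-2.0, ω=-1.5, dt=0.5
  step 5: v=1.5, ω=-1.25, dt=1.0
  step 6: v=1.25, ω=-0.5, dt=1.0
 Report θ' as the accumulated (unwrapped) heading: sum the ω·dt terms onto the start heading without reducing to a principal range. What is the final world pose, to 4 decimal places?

(-3.7240, 4.4668, -8.8798)

step 1: θ'=-4.8798 (R=0.2500) → pose (-0.6888, 4.7169, -4.8798)
step 2: θ'=-6.8798 (R=-0.8750) → pose (0.6656, 5.2949, -6.8798)
step 3: θ'=-6.3798 (R=-6.0000) → pose (-2.1267, 6.3035, -6.3798)
step 4: θ'=-7.1298 (R=1.3333) → pose (-2.9968, 6.7472, -7.1298)
step 5: θ'=-8.3798 (R=-1.2000) → pose (-2.8578, 5.3499, -8.3798)
step 6: θ'=-8.8798 (R=-2.5000) → pose (-3.7240, 4.4668, -8.8798)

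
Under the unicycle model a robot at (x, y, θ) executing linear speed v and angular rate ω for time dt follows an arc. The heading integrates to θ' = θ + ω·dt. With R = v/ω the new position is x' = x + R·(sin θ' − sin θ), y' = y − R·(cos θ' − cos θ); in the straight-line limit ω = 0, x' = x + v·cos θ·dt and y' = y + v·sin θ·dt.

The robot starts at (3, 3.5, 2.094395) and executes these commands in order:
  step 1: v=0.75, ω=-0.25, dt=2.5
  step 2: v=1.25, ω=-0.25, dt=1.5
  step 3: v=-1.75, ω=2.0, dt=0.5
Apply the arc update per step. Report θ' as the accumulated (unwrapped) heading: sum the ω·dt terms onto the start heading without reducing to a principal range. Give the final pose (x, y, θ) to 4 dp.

(3.1643, 6.2517, 2.0944)

step 1: θ'=1.4694 (R=-3.0000) → pose (2.6135, 5.3037, 1.4694)
step 2: θ'=1.0944 (R=-5.0000) → pose (3.1445, 7.0905, 1.0944)
step 3: θ'=2.0944 (R=-0.8750) → pose (3.1643, 6.2517, 2.0944)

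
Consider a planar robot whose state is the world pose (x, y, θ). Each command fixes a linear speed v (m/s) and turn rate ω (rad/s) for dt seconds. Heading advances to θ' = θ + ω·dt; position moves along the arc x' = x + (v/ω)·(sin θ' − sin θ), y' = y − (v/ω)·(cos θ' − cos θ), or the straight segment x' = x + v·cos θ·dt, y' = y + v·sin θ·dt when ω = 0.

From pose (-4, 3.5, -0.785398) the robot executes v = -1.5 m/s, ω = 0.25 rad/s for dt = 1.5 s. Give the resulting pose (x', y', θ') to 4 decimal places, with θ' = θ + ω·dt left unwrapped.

(-5.8488, 4.7591, -0.4104)

θ' = -0.7854 + 0.25·1.5 = -0.4104
R = v/ω = -1.5/0.25 = -6.0000
x' = -4 + -6.0000·(sin -0.4104 − sin -0.7854) = -5.8488
y' = 3.5 − -6.0000·(cos -0.4104 − cos -0.7854) = 4.7591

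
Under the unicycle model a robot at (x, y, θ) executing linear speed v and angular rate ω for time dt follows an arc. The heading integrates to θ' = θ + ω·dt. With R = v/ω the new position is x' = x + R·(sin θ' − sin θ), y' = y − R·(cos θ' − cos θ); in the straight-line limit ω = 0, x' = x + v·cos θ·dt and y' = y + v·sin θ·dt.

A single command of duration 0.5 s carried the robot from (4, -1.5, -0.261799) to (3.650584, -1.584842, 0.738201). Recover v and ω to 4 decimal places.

Δθ = 0.738201 − -0.261799 = 1.000000
ω = Δθ/dt = 1.000000/0.5 = 2.0000
R = Δx/(sin θ' − sin θ) = -0.3750
v = R·ω = -0.3750·2.0000 = -0.7500

v = -0.7500, ω = 2.0000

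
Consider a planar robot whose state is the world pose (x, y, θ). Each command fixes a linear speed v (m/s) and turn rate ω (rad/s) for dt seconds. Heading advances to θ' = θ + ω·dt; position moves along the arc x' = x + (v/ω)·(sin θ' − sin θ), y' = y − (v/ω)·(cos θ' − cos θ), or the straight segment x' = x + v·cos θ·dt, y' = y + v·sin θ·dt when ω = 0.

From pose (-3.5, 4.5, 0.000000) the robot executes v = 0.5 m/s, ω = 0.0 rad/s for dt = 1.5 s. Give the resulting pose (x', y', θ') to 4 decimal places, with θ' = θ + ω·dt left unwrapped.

θ' = 0.0000 + 0.0·1.5 = 0.0000
ω = 0 → straight: x' = -3.5 + 0.5·cos(0.0000)·1.5 = -2.7500
y' = 4.5 + 0.5·sin(0.0000)·1.5 = 4.5000

(-2.7500, 4.5000, 0.0000)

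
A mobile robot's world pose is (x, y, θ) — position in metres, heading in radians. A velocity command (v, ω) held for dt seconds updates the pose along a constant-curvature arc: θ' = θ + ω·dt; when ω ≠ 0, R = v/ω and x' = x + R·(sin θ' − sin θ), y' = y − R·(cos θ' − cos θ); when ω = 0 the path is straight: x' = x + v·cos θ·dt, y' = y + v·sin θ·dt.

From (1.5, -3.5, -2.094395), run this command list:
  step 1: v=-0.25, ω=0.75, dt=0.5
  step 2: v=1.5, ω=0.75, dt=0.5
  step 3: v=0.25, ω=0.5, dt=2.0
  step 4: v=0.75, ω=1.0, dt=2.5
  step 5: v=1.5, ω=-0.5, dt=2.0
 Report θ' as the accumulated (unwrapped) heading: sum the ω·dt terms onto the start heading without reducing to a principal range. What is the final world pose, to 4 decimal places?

step 1: θ'=-1.7194 (R=-0.3333) → pose (1.5410, -3.3827, -1.7194)
step 2: θ'=-1.3444 (R=2.0000) → pose (1.5700, -4.1277, -1.3444)
step 3: θ'=-0.3444 (R=0.5000) → pose (1.8884, -4.4861, -0.3444)
step 4: θ'=2.1556 (R=0.7500) → pose (2.7670, -3.3661, 2.1556)
step 5: θ'=1.1556 (R=-3.0000) → pose (2.5233, -0.4999, 1.1556)

(2.5233, -0.4999, 1.1556)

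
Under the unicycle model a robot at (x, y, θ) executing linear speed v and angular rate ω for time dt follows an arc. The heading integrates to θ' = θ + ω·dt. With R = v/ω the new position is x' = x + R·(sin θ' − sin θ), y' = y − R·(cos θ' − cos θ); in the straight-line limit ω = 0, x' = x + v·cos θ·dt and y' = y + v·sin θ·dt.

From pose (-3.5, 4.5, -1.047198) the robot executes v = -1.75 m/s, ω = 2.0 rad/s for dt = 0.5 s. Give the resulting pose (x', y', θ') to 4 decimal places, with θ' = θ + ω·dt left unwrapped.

θ' = -1.0472 + 2.0·0.5 = -0.0472
R = v/ω = -1.75/2.0 = -0.8750
x' = -3.5 + -0.8750·(sin -0.0472 − sin -1.0472) = -4.2165
y' = 4.5 − -0.8750·(cos -0.0472 − cos -1.0472) = 4.9365

(-4.2165, 4.9365, -0.0472)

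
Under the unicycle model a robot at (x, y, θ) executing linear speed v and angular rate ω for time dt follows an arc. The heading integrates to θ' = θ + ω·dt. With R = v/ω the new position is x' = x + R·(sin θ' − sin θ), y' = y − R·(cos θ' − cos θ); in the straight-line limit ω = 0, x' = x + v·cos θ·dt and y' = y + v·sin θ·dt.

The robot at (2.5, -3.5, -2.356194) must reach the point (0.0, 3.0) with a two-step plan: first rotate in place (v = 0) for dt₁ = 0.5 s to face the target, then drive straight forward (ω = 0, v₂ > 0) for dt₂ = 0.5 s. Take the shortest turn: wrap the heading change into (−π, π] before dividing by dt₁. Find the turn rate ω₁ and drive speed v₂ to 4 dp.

heading to target = atan2(3−-3.5, 0−2.5) = 1.9380
Δθ = wrap(1.9380 − -2.3562) = -1.9890; ω₁ = Δθ/dt₁ = -3.9780
distance = √((0−2.5)² + (3−-3.5)²) = 6.9642; v₂ = distance/dt₂ = 13.9284

ω₁ = -3.9780, v₂ = 13.9284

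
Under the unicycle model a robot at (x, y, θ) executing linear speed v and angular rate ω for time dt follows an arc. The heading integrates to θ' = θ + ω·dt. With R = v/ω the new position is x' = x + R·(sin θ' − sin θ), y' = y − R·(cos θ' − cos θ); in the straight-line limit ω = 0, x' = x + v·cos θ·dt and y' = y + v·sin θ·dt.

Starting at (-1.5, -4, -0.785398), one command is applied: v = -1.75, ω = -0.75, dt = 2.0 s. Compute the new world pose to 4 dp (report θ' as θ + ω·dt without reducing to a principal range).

(-1.6126, -0.8210, -2.2854)

θ' = -0.7854 + -0.75·2.0 = -2.2854
R = v/ω = -1.75/-0.75 = 2.3333
x' = -1.5 + 2.3333·(sin -2.2854 − sin -0.7854) = -1.6126
y' = -4 − 2.3333·(cos -2.2854 − cos -0.7854) = -0.8210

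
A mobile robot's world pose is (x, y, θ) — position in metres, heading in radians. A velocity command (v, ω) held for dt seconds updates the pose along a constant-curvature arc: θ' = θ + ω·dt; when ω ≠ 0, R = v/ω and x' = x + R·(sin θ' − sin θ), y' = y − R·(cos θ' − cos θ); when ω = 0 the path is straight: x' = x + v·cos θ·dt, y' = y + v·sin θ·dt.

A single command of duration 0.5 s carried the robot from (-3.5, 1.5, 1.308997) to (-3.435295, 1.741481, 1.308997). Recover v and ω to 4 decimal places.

v = 0.5000, ω = 0.0000

Δθ = 1.308997 − 1.308997 = 0.000000
ω = Δθ/dt = 0.000000/0.5 = 0.0000
ω = 0 → v = (Δx·cos θ + Δy·sin θ)/dt = 0.5000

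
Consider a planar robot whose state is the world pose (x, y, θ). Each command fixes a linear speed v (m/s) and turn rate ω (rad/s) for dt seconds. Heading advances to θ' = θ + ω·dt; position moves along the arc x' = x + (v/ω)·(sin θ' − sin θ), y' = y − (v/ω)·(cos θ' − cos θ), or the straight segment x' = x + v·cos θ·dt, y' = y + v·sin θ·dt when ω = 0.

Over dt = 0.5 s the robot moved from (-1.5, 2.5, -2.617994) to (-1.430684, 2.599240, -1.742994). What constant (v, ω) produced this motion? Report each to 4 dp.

Δθ = -1.742994 − -2.617994 = 0.875000
ω = Δθ/dt = 0.875000/0.5 = 1.7500
R = −Δy/(cos θ' − cos θ) = -0.1429
v = R·ω = -0.1429·1.7500 = -0.2500

v = -0.2500, ω = 1.7500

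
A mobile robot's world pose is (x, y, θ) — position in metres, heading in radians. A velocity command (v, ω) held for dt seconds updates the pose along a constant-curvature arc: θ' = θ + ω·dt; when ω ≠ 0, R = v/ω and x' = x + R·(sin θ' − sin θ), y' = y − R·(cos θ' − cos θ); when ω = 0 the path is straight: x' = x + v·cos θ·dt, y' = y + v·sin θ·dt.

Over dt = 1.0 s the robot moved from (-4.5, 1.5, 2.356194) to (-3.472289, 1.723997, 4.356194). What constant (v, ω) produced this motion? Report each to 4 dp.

Δθ = 4.356194 − 2.356194 = 2.000000
ω = Δθ/dt = 2.000000/1.0 = 2.0000
R = Δx/(sin θ' − sin θ) = -0.6250
v = R·ω = -0.6250·2.0000 = -1.2500

v = -1.2500, ω = 2.0000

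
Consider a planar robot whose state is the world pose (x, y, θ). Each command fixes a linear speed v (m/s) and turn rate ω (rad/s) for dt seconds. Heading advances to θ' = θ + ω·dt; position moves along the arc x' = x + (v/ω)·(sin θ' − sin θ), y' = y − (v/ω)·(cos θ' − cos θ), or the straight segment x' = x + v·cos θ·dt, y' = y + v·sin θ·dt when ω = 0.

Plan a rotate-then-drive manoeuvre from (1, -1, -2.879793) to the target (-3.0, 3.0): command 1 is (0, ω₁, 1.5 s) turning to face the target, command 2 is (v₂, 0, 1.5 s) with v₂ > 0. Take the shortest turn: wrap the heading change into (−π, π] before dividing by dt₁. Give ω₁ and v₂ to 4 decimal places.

heading to target = atan2(3−-1, -3−1) = 2.3562
Δθ = wrap(2.3562 − -2.8798) = -1.0472; ω₁ = Δθ/dt₁ = -0.6981
distance = √((-3−1)² + (3−-1)²) = 5.6569; v₂ = distance/dt₂ = 3.7712

ω₁ = -0.6981, v₂ = 3.7712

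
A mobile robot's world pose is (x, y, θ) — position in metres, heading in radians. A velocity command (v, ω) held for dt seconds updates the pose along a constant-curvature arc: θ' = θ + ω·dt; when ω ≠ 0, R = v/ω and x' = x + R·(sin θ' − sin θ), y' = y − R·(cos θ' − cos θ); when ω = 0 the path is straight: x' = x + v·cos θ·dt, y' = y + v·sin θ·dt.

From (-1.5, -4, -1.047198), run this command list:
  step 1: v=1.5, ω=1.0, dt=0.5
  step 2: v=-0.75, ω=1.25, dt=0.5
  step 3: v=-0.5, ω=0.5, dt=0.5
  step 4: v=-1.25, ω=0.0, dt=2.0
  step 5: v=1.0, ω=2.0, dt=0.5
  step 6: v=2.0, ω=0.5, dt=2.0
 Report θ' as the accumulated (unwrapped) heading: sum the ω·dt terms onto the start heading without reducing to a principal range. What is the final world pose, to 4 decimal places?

(-4.6019, -1.2378, 2.3278)

step 1: θ'=-0.5472 (R=1.5000) → pose (-0.9814, -4.5310, -0.5472)
step 2: θ'=0.0778 (R=-0.6000) → pose (-1.3402, -4.4452, 0.0778)
step 3: θ'=0.3278 (R=-1.0000) → pose (-1.5845, -4.4954, 0.3278)
step 4: θ'=0.3278 (straight) → pose (-3.9513, -5.3003, 0.3278)
step 5: θ'=1.3278 (R=0.5000) → pose (-3.6270, -4.9472, 1.3278)
step 6: θ'=2.3278 (R=4.0000) → pose (-4.6019, -1.2378, 2.3278)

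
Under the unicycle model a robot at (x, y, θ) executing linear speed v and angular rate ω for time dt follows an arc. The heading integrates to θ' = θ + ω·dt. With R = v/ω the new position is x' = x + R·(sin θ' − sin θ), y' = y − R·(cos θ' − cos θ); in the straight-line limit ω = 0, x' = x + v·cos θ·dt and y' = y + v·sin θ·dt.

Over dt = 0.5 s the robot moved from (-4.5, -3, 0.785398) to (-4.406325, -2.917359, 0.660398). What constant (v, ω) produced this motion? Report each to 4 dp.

Δθ = 0.660398 − 0.785398 = -0.125000
ω = Δθ/dt = -0.125000/0.5 = -0.2500
R = Δx/(sin θ' − sin θ) = -1.0000
v = R·ω = -1.0000·-0.2500 = 0.2500

v = 0.2500, ω = -0.2500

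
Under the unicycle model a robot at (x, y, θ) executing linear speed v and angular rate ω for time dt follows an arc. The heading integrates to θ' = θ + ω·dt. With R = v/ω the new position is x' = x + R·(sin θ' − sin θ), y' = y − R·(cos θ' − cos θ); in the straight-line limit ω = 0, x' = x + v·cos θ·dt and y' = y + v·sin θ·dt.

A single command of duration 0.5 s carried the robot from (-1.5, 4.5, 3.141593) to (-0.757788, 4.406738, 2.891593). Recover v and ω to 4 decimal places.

Δθ = 2.891593 − 3.141593 = -0.250000
ω = Δθ/dt = -0.250000/0.5 = -0.5000
R = Δx/(sin θ' − sin θ) = 3.0000
v = R·ω = 3.0000·-0.5000 = -1.5000

v = -1.5000, ω = -0.5000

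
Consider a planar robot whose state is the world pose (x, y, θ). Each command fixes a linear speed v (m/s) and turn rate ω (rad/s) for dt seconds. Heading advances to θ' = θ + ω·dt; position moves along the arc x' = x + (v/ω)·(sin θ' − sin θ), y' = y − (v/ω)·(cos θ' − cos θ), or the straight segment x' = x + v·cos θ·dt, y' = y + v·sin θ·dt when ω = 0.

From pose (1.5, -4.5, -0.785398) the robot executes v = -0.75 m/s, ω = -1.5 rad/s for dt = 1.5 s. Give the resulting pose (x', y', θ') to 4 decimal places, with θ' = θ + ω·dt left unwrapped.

(1.8006, -3.6493, -3.0354)

θ' = -0.7854 + -1.5·1.5 = -3.0354
R = v/ω = -0.75/-1.5 = 0.5000
x' = 1.5 + 0.5000·(sin -3.0354 − sin -0.7854) = 1.8006
y' = -4.5 − 0.5000·(cos -3.0354 − cos -0.7854) = -3.6493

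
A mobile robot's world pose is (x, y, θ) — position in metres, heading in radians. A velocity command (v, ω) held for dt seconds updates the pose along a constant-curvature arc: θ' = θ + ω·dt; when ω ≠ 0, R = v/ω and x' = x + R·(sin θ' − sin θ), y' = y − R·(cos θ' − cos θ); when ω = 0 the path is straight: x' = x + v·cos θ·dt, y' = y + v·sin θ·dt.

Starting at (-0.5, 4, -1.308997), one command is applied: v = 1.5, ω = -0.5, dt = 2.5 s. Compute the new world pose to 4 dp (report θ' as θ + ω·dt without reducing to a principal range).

θ' = -1.3090 + -0.5·2.5 = -2.5590
R = v/ω = 1.5/-0.5 = -3.0000
x' = -0.5 + -3.0000·(sin -2.5590 − sin -1.3090) = -1.7472
y' = 4 − -3.0000·(cos -2.5590 − cos -1.3090) = 0.7184

(-1.7472, 0.7184, -2.5590)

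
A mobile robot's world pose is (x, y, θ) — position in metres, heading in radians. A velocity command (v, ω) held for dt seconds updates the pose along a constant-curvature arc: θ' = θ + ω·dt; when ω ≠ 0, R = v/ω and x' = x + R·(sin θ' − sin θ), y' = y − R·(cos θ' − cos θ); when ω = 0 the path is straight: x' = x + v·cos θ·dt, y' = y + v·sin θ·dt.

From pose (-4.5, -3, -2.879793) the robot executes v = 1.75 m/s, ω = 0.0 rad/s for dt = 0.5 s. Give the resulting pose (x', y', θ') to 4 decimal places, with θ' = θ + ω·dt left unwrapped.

θ' = -2.8798 + 0.0·0.5 = -2.8798
ω = 0 → straight: x' = -4.5 + 1.75·cos(-2.8798)·0.5 = -5.3452
y' = -3 + 1.75·sin(-2.8798)·0.5 = -3.2265

(-5.3452, -3.2265, -2.8798)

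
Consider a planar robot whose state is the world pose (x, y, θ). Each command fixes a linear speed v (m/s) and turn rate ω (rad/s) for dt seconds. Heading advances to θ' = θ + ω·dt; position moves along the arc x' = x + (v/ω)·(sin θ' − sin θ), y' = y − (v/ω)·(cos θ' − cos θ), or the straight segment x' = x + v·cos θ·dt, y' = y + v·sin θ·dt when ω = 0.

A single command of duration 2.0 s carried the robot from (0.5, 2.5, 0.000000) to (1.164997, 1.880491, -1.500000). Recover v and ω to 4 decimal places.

v = 0.5000, ω = -0.7500

Δθ = -1.500000 − 0.000000 = -1.500000
ω = Δθ/dt = -1.500000/2.0 = -0.7500
R = Δx/(sin θ' − sin θ) = -0.6667
v = R·ω = -0.6667·-0.7500 = 0.5000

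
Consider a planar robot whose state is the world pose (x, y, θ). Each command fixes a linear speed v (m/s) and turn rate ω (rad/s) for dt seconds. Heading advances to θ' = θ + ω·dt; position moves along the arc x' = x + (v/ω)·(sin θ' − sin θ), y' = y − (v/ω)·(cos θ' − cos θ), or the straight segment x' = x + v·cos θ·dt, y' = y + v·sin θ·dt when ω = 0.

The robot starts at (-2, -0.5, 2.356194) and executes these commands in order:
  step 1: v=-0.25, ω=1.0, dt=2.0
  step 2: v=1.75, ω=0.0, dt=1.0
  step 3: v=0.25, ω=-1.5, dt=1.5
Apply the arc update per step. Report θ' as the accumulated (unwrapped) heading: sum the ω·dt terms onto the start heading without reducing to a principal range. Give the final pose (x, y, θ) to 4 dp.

(-2.4987, -2.0775, 2.1062)

step 1: θ'=4.3562 (R=-0.2500) → pose (-1.5889, -0.4104, 4.3562)
step 2: θ'=4.3562 (straight) → pose (-2.1992, -2.0506, 4.3562)
step 3: θ'=2.1062 (R=-0.1667) → pose (-2.4987, -2.0775, 2.1062)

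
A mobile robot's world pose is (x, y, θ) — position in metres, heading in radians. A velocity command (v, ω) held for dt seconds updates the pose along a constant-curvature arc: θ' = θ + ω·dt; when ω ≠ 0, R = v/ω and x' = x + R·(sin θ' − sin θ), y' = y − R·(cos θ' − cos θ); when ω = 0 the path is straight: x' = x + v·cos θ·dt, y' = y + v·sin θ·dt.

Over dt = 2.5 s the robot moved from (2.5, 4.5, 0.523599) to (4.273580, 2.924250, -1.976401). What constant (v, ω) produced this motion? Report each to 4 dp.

v = 1.2500, ω = -1.0000

Δθ = -1.976401 − 0.523599 = -2.500000
ω = Δθ/dt = -2.500000/2.5 = -1.0000
R = Δx/(sin θ' − sin θ) = -1.2500
v = R·ω = -1.2500·-1.0000 = 1.2500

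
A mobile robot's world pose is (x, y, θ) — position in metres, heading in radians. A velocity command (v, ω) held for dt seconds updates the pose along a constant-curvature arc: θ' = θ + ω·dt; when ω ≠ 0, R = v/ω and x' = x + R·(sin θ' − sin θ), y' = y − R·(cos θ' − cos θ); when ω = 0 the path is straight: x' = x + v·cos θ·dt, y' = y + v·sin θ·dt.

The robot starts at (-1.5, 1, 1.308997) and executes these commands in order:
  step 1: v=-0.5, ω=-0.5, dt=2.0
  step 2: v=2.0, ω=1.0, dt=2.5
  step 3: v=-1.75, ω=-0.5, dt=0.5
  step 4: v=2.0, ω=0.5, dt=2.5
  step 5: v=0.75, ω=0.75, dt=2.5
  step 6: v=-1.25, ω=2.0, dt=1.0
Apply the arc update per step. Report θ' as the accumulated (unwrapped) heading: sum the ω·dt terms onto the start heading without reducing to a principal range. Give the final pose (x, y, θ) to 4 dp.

step 1: θ'=0.3090 (R=1.0000) → pose (-2.1618, 0.3062, 0.3090)
step 2: θ'=2.8090 (R=2.0000) → pose (-2.1170, 4.1019, 2.8090)
step 3: θ'=2.5590 (R=3.5000) → pose (-1.3341, 3.7163, 2.5590)
step 4: θ'=3.8090 (R=4.0000) → pose (-6.0107, 3.5179, 3.8090)
step 5: θ'=5.6840 (R=1.0000) → pose (-5.9557, 1.9066, 5.6840)
step 6: θ'=7.6840 (R=-0.6250) → pose (-6.9242, 1.4962, 7.6840)

(-6.9242, 1.4962, 7.6840)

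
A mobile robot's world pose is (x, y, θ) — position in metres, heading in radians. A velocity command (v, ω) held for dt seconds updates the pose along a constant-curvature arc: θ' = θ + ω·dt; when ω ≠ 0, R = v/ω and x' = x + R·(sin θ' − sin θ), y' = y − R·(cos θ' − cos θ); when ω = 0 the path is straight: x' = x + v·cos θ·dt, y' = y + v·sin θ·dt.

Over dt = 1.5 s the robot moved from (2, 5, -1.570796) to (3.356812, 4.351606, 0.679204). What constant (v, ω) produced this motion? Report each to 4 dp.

Δθ = 0.679204 − -1.570796 = 2.250000
ω = Δθ/dt = 2.250000/1.5 = 1.5000
R = Δx/(sin θ' − sin θ) = 0.8333
v = R·ω = 0.8333·1.5000 = 1.2500

v = 1.2500, ω = 1.5000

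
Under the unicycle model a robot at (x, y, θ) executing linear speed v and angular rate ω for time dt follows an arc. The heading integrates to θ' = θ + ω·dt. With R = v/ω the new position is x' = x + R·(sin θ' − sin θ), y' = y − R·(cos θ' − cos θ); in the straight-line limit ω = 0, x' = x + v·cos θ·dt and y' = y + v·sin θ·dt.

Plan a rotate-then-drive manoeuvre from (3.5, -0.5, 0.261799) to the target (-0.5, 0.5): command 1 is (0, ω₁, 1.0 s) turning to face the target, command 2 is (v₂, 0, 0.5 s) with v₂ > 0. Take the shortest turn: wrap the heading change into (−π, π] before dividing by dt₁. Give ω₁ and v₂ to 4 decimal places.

heading to target = atan2(0.5−-0.5, -0.5−3.5) = 2.8966
Δθ = wrap(2.8966 − 0.2618) = 2.6348; ω₁ = Δθ/dt₁ = 2.6348
distance = √((-0.5−3.5)² + (0.5−-0.5)²) = 4.1231; v₂ = distance/dt₂ = 8.2462

ω₁ = 2.6348, v₂ = 8.2462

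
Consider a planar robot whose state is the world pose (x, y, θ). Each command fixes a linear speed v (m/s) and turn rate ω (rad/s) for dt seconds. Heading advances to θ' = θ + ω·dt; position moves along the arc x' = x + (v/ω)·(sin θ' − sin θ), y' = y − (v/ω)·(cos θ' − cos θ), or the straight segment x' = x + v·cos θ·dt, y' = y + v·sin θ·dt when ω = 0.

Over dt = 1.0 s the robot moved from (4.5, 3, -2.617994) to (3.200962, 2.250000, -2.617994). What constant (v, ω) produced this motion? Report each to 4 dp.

Δθ = -2.617994 − -2.617994 = 0.000000
ω = Δθ/dt = 0.000000/1.0 = 0.0000
ω = 0 → v = (Δx·cos θ + Δy·sin θ)/dt = 1.5000

v = 1.5000, ω = 0.0000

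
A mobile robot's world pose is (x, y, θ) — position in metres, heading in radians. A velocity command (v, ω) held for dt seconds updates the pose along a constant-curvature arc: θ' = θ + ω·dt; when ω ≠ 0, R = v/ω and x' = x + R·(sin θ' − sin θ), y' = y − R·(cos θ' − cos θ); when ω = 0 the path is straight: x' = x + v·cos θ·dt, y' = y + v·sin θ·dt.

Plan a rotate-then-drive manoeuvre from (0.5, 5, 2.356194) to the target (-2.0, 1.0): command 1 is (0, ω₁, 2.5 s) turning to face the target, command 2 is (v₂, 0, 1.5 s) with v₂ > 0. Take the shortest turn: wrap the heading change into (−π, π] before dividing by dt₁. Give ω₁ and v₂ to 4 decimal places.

ω₁ = 0.7190, v₂ = 3.1447

heading to target = atan2(1−5, -2−0.5) = -2.1294
Δθ = wrap(-2.1294 − 2.3562) = 1.7976; ω₁ = Δθ/dt₁ = 0.7190
distance = √((-2−0.5)² + (1−5)²) = 4.7170; v₂ = distance/dt₂ = 3.1447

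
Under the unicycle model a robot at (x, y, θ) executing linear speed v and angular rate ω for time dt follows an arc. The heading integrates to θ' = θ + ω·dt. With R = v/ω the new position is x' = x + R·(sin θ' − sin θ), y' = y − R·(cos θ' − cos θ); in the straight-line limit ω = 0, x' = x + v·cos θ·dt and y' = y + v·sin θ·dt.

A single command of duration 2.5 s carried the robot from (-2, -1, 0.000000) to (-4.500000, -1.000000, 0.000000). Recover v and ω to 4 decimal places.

v = -1.0000, ω = 0.0000

Δθ = 0.000000 − 0.000000 = 0.000000
ω = Δθ/dt = 0.000000/2.5 = 0.0000
ω = 0 → v = (Δx·cos θ + Δy·sin θ)/dt = -1.0000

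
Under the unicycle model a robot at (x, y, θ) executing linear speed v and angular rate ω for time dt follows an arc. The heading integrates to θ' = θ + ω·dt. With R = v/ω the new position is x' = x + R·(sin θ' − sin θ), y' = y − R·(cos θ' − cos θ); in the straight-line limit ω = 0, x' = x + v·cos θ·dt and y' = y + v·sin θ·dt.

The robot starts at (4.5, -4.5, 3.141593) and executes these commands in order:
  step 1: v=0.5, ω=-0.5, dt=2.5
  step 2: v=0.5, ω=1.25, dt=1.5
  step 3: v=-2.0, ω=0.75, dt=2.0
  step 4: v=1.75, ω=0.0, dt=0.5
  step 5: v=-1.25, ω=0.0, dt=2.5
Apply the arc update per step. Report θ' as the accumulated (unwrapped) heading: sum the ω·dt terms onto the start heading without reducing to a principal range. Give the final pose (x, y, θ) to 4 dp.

(2.4605, 1.8621, 5.2666)

step 1: θ'=1.8916 (R=-1.0000) → pose (3.5510, -3.8153, 1.8916)
step 2: θ'=3.7666 (R=0.4000) → pose (2.9374, -3.6171, 3.7666)
step 3: θ'=5.2666 (R=-2.6667) → pose (3.6446, -0.0511, 5.2666)
step 4: θ'=5.2666 (straight) → pose (4.1051, -0.7952, 5.2666)
step 5: θ'=5.2666 (straight) → pose (2.4605, 1.8621, 5.2666)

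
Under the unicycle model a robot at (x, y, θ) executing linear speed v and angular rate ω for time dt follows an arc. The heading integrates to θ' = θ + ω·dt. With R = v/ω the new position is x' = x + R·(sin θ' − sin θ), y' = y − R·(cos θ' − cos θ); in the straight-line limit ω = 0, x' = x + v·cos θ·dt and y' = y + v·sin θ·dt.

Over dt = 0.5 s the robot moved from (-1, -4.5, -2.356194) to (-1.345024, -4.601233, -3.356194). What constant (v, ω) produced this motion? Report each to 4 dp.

v = 0.7500, ω = -2.0000

Δθ = -3.356194 − -2.356194 = -1.000000
ω = Δθ/dt = -1.000000/0.5 = -2.0000
R = Δx/(sin θ' − sin θ) = -0.3750
v = R·ω = -0.3750·-2.0000 = 0.7500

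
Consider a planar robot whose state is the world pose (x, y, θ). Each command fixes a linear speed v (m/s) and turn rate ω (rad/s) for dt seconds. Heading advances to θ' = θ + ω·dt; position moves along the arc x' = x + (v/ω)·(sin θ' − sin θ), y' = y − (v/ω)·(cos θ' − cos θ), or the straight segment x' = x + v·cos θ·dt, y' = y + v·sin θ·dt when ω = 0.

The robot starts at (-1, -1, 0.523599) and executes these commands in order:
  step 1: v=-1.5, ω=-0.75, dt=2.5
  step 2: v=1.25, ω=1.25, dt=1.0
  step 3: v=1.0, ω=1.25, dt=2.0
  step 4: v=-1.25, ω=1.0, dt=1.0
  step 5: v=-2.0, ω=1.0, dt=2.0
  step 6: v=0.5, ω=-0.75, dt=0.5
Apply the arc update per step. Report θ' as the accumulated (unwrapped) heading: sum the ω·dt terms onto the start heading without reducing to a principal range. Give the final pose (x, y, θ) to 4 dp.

(-0.1339, 3.5995, 5.0236)

step 1: θ'=-1.3514 (R=2.0000) → pose (-3.9521, 0.2968, -1.3514)
step 2: θ'=-0.1014 (R=1.0000) → pose (-3.0773, -0.4805, -0.1014)
step 3: θ'=2.3986 (R=0.8000) → pose (-2.4551, 0.9046, 2.3986)
step 4: θ'=3.3986 (R=-1.2500) → pose (-1.2917, 0.6162, 3.3986)
step 5: θ'=5.3986 (R=-2.0000) → pose (-0.2528, 3.8177, 5.3986)
step 6: θ'=5.0236 (R=-0.6667) → pose (-0.1339, 3.5995, 5.0236)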